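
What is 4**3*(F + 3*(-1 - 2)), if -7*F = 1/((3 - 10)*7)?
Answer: -197504/343 ≈ -575.81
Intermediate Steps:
F = 1/343 (F = -1/(7*(3 - 10)*7) = -1/(7*(-7)*7) = -(-1)/(49*7) = -1/7*(-1/49) = 1/343 ≈ 0.0029155)
4**3*(F + 3*(-1 - 2)) = 4**3*(1/343 + 3*(-1 - 2)) = 64*(1/343 + 3*(-3)) = 64*(1/343 - 9) = 64*(-3086/343) = -197504/343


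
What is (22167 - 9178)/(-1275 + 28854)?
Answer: 12989/27579 ≈ 0.47097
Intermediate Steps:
(22167 - 9178)/(-1275 + 28854) = 12989/27579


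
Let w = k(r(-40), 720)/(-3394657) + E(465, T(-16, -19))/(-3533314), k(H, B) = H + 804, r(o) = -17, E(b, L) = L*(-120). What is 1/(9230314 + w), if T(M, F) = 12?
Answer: 5997194551649/55355988831863281767 ≈ 1.0834e-7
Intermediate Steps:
E(b, L) = -120*L
k(H, B) = 804 + H
w = 1053793981/5997194551649 (w = (804 - 17)/(-3394657) - 120*12/(-3533314) = 787*(-1/3394657) - 1440*(-1/3533314) = -787/3394657 + 720/1766657 = 1053793981/5997194551649 ≈ 0.00017571)
1/(9230314 + w) = 1/(9230314 + 1053793981/5997194551649) = 1/(55355988831863281767/5997194551649) = 5997194551649/55355988831863281767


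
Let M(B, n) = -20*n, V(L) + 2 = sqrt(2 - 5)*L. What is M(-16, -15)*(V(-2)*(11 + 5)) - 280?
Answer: -9880 - 9600*I*sqrt(3) ≈ -9880.0 - 16628.0*I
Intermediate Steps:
V(L) = -2 + I*L*sqrt(3) (V(L) = -2 + sqrt(2 - 5)*L = -2 + sqrt(-3)*L = -2 + (I*sqrt(3))*L = -2 + I*L*sqrt(3))
M(-16, -15)*(V(-2)*(11 + 5)) - 280 = (-20*(-15))*((-2 + I*(-2)*sqrt(3))*(11 + 5)) - 280 = 300*((-2 - 2*I*sqrt(3))*16) - 280 = 300*(-32 - 32*I*sqrt(3)) - 280 = (-9600 - 9600*I*sqrt(3)) - 280 = -9880 - 9600*I*sqrt(3)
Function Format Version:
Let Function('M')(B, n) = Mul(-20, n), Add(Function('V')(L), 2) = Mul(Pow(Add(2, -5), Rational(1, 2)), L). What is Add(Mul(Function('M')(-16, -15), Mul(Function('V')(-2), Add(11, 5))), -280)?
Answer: Add(-9880, Mul(-9600, I, Pow(3, Rational(1, 2)))) ≈ Add(-9880.0, Mul(-16628., I))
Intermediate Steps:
Function('V')(L) = Add(-2, Mul(I, L, Pow(3, Rational(1, 2)))) (Function('V')(L) = Add(-2, Mul(Pow(Add(2, -5), Rational(1, 2)), L)) = Add(-2, Mul(Pow(-3, Rational(1, 2)), L)) = Add(-2, Mul(Mul(I, Pow(3, Rational(1, 2))), L)) = Add(-2, Mul(I, L, Pow(3, Rational(1, 2)))))
Add(Mul(Function('M')(-16, -15), Mul(Function('V')(-2), Add(11, 5))), -280) = Add(Mul(Mul(-20, -15), Mul(Add(-2, Mul(I, -2, Pow(3, Rational(1, 2)))), Add(11, 5))), -280) = Add(Mul(300, Mul(Add(-2, Mul(-2, I, Pow(3, Rational(1, 2)))), 16)), -280) = Add(Mul(300, Add(-32, Mul(-32, I, Pow(3, Rational(1, 2))))), -280) = Add(Add(-9600, Mul(-9600, I, Pow(3, Rational(1, 2)))), -280) = Add(-9880, Mul(-9600, I, Pow(3, Rational(1, 2))))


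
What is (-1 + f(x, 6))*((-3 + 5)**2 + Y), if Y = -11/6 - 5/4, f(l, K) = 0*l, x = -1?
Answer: -11/12 ≈ -0.91667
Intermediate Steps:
f(l, K) = 0
Y = -37/12 (Y = -11*1/6 - 5*1/4 = -11/6 - 5/4 = -37/12 ≈ -3.0833)
(-1 + f(x, 6))*((-3 + 5)**2 + Y) = (-1 + 0)*((-3 + 5)**2 - 37/12) = -(2**2 - 37/12) = -(4 - 37/12) = -1*11/12 = -11/12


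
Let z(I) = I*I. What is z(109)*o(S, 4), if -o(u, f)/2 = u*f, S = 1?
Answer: -95048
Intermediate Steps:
z(I) = I²
o(u, f) = -2*f*u (o(u, f) = -2*u*f = -2*f*u)
z(109)*o(S, 4) = 109²*(-2*4*1) = 11881*(-8) = -95048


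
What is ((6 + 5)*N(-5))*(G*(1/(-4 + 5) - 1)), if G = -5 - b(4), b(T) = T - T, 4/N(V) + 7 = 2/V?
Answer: 0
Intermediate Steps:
N(V) = 4/(-7 + 2/V)
b(T) = 0
G = -5 (G = -5 - 1*0 = -5 + 0 = -5)
((6 + 5)*N(-5))*(G*(1/(-4 + 5) - 1)) = ((6 + 5)*(-4*(-5)/(-2 + 7*(-5))))*(-5*(1/(-4 + 5) - 1)) = (11*(-4*(-5)/(-2 - 35)))*(-5*(1/1 - 1)) = (11*(-4*(-5)/(-37)))*(-5*(1 - 1)) = (11*(-4*(-5)*(-1/37)))*(-5*0) = (11*(-20/37))*0 = -220/37*0 = 0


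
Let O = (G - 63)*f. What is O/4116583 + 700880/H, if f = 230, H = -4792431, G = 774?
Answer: -2101524451610/19728439983273 ≈ -0.10652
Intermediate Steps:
O = 163530 (O = (774 - 63)*230 = 711*230 = 163530)
O/4116583 + 700880/H = 163530/4116583 + 700880/(-4792431) = 163530*(1/4116583) + 700880*(-1/4792431) = 163530/4116583 - 700880/4792431 = -2101524451610/19728439983273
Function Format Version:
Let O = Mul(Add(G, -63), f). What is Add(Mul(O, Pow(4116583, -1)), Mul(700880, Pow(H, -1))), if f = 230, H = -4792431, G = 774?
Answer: Rational(-2101524451610, 19728439983273) ≈ -0.10652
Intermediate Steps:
O = 163530 (O = Mul(Add(774, -63), 230) = Mul(711, 230) = 163530)
Add(Mul(O, Pow(4116583, -1)), Mul(700880, Pow(H, -1))) = Add(Mul(163530, Pow(4116583, -1)), Mul(700880, Pow(-4792431, -1))) = Add(Mul(163530, Rational(1, 4116583)), Mul(700880, Rational(-1, 4792431))) = Add(Rational(163530, 4116583), Rational(-700880, 4792431)) = Rational(-2101524451610, 19728439983273)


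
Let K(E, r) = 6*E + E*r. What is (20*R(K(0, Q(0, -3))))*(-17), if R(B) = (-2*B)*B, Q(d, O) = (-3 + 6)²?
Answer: 0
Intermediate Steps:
Q(d, O) = 9 (Q(d, O) = 3² = 9)
R(B) = -2*B²
(20*R(K(0, Q(0, -3))))*(-17) = (20*(-2*(0*(6 + 9))²))*(-17) = (20*(-2*(0*15)²))*(-17) = (20*(-2*0²))*(-17) = (20*(-2*0))*(-17) = (20*0)*(-17) = 0*(-17) = 0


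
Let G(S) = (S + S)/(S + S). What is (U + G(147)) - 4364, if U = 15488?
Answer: 11125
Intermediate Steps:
G(S) = 1 (G(S) = (2*S)/((2*S)) = (2*S)*(1/(2*S)) = 1)
(U + G(147)) - 4364 = (15488 + 1) - 4364 = 15489 - 4364 = 11125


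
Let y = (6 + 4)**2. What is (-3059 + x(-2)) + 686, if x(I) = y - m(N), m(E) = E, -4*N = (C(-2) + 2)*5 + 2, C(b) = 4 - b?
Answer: -4525/2 ≈ -2262.5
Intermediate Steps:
N = -21/2 (N = -(((4 - 1*(-2)) + 2)*5 + 2)/4 = -(((4 + 2) + 2)*5 + 2)/4 = -((6 + 2)*5 + 2)/4 = -(8*5 + 2)/4 = -(40 + 2)/4 = -1/4*42 = -21/2 ≈ -10.500)
y = 100 (y = 10**2 = 100)
x(I) = 221/2 (x(I) = 100 - 1*(-21/2) = 100 + 21/2 = 221/2)
(-3059 + x(-2)) + 686 = (-3059 + 221/2) + 686 = -5897/2 + 686 = -4525/2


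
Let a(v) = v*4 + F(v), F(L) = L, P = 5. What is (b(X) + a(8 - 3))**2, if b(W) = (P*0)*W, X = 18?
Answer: 625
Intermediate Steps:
a(v) = 5*v (a(v) = v*4 + v = 4*v + v = 5*v)
b(W) = 0 (b(W) = (5*0)*W = 0*W = 0)
(b(X) + a(8 - 3))**2 = (0 + 5*(8 - 3))**2 = (0 + 5*5)**2 = (0 + 25)**2 = 25**2 = 625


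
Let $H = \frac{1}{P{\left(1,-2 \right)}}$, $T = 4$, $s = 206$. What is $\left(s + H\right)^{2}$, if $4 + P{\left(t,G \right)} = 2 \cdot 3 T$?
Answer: $\frac{16982641}{400} \approx 42457.0$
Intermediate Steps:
$P{\left(t,G \right)} = 20$ ($P{\left(t,G \right)} = -4 + 2 \cdot 3 \cdot 4 = -4 + 6 \cdot 4 = -4 + 24 = 20$)
$H = \frac{1}{20} \approx 0.05$
$\left(s + H\right)^{2} = \left(206 + \frac{1}{20}\right)^{2} = \left(\frac{4121}{20}\right)^{2} = \frac{16982641}{400}$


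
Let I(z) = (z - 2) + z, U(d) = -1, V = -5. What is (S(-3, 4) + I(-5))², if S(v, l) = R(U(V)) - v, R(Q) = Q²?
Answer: 64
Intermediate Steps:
I(z) = -2 + 2*z (I(z) = (-2 + z) + z = -2 + 2*z)
S(v, l) = 1 - v (S(v, l) = (-1)² - v = 1 - v)
(S(-3, 4) + I(-5))² = ((1 - 1*(-3)) + (-2 + 2*(-5)))² = ((1 + 3) + (-2 - 10))² = (4 - 12)² = (-8)² = 64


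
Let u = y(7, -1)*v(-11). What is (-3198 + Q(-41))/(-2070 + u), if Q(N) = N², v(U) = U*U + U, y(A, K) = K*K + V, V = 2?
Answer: 1517/1740 ≈ 0.87184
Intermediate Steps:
y(A, K) = 2 + K² (y(A, K) = K*K + 2 = K² + 2 = 2 + K²)
v(U) = U + U² (v(U) = U² + U = U + U²)
u = 330 (u = (2 + (-1)²)*(-11*(1 - 11)) = (2 + 1)*(-11*(-10)) = 3*110 = 330)
(-3198 + Q(-41))/(-2070 + u) = (-3198 + (-41)²)/(-2070 + 330) = (-3198 + 1681)/(-1740) = -1517*(-1/1740) = 1517/1740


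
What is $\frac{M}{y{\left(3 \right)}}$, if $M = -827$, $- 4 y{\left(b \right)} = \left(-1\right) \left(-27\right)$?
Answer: $\frac{3308}{27} \approx 122.52$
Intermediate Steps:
$y{\left(b \right)} = - \frac{27}{4}$ ($y{\left(b \right)} = - \frac{\left(-1\right) \left(-27\right)}{4} = \left(- \frac{1}{4}\right) 27 = - \frac{27}{4}$)
$\frac{M}{y{\left(3 \right)}} = - \frac{827}{- \frac{27}{4}} = \left(-827\right) \left(- \frac{4}{27}\right) = \frac{3308}{27}$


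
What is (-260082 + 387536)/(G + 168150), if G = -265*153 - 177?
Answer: 63727/63714 ≈ 1.0002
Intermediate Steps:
G = -40722 (G = -40545 - 177 = -40722)
(-260082 + 387536)/(G + 168150) = (-260082 + 387536)/(-40722 + 168150) = 127454/127428 = 127454*(1/127428) = 63727/63714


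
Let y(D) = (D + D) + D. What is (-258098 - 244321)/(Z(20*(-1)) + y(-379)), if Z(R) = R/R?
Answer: 502419/1136 ≈ 442.27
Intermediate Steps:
y(D) = 3*D (y(D) = 2*D + D = 3*D)
Z(R) = 1
(-258098 - 244321)/(Z(20*(-1)) + y(-379)) = (-258098 - 244321)/(1 + 3*(-379)) = -502419/(1 - 1137) = -502419/(-1136) = -502419*(-1/1136) = 502419/1136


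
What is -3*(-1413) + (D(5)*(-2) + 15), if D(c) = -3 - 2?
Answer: 4264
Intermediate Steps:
D(c) = -5
-3*(-1413) + (D(5)*(-2) + 15) = -3*(-1413) + (-5*(-2) + 15) = 4239 + (10 + 15) = 4239 + 25 = 4264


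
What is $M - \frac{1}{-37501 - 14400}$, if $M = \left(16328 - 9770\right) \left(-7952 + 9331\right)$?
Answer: $\frac{469365759283}{51901} \approx 9.0435 \cdot 10^{6}$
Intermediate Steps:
$M = 9043482$ ($M = 6558 \cdot 1379 = 9043482$)
$M - \frac{1}{-37501 - 14400} = 9043482 - \frac{1}{-37501 - 14400} = 9043482 - \frac{1}{-51901} = 9043482 - - \frac{1}{51901} = 9043482 + \frac{1}{51901} = \frac{469365759283}{51901}$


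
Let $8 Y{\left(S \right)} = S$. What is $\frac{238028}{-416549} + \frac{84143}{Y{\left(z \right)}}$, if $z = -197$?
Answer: $- \frac{4712796}{1379} \approx -3417.5$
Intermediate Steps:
$Y{\left(S \right)} = \frac{S}{8}$
$\frac{238028}{-416549} + \frac{84143}{Y{\left(z \right)}} = \frac{238028}{-416549} + \frac{84143}{\frac{1}{8} \left(-197\right)} = 238028 \left(- \frac{1}{416549}\right) + \frac{84143}{- \frac{197}{8}} = - \frac{4}{7} + 84143 \left(- \frac{8}{197}\right) = - \frac{4}{7} - \frac{673144}{197} = - \frac{4712796}{1379}$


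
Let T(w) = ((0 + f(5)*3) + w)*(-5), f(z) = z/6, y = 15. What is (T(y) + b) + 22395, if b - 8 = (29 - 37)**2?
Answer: 44759/2 ≈ 22380.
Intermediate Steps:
b = 72 (b = 8 + (29 - 37)**2 = 8 + (-8)**2 = 8 + 64 = 72)
f(z) = z/6 (f(z) = z*(1/6) = z/6)
T(w) = -25/2 - 5*w (T(w) = ((0 + ((1/6)*5)*3) + w)*(-5) = ((0 + (5/6)*3) + w)*(-5) = ((0 + 5/2) + w)*(-5) = (5/2 + w)*(-5) = -25/2 - 5*w)
(T(y) + b) + 22395 = ((-25/2 - 5*15) + 72) + 22395 = ((-25/2 - 75) + 72) + 22395 = (-175/2 + 72) + 22395 = -31/2 + 22395 = 44759/2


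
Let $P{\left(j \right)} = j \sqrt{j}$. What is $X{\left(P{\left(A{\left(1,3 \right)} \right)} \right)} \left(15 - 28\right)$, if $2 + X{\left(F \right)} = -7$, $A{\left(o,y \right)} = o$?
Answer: $117$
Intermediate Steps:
$P{\left(j \right)} = j^{\frac{3}{2}}$
$X{\left(F \right)} = -9$ ($X{\left(F \right)} = -2 - 7 = -9$)
$X{\left(P{\left(A{\left(1,3 \right)} \right)} \right)} \left(15 - 28\right) = - 9 \left(15 - 28\right) = \left(-9\right) \left(-13\right) = 117$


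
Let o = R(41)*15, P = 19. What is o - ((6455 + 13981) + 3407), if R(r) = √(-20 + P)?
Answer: -23843 + 15*I ≈ -23843.0 + 15.0*I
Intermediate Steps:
R(r) = I (R(r) = √(-20 + 19) = √(-1) = I)
o = 15*I (o = I*15 = 15*I ≈ 15.0*I)
o - ((6455 + 13981) + 3407) = 15*I - ((6455 + 13981) + 3407) = 15*I - (20436 + 3407) = 15*I - 1*23843 = 15*I - 23843 = -23843 + 15*I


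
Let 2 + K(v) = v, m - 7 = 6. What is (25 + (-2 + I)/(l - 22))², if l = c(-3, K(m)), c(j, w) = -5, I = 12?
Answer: 442225/729 ≈ 606.62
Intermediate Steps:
m = 13 (m = 7 + 6 = 13)
K(v) = -2 + v
l = -5
(25 + (-2 + I)/(l - 22))² = (25 + (-2 + 12)/(-5 - 22))² = (25 + 10/(-27))² = (25 + 10*(-1/27))² = (25 - 10/27)² = (665/27)² = 442225/729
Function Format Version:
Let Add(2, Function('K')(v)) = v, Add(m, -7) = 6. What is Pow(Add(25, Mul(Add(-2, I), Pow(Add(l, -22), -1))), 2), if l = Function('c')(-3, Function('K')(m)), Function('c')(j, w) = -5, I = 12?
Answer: Rational(442225, 729) ≈ 606.62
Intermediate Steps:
m = 13 (m = Add(7, 6) = 13)
Function('K')(v) = Add(-2, v)
l = -5
Pow(Add(25, Mul(Add(-2, I), Pow(Add(l, -22), -1))), 2) = Pow(Add(25, Mul(Add(-2, 12), Pow(Add(-5, -22), -1))), 2) = Pow(Add(25, Mul(10, Pow(-27, -1))), 2) = Pow(Add(25, Mul(10, Rational(-1, 27))), 2) = Pow(Add(25, Rational(-10, 27)), 2) = Pow(Rational(665, 27), 2) = Rational(442225, 729)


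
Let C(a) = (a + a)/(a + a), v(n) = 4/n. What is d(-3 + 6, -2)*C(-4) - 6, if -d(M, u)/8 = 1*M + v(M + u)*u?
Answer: 34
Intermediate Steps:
C(a) = 1 (C(a) = (2*a)/((2*a)) = (2*a)*(1/(2*a)) = 1)
d(M, u) = -8*M - 32*u/(M + u) (d(M, u) = -8*(1*M + (4/(M + u))*u) = -8*(M + 4*u/(M + u)) = -8*M - 32*u/(M + u))
d(-3 + 6, -2)*C(-4) - 6 = (8*(-4*(-2) - (-3 + 6)*((-3 + 6) - 2))/((-3 + 6) - 2))*1 - 6 = (8*(8 - 1*3*(3 - 2))/(3 - 2))*1 - 6 = (8*(8 - 1*3*1)/1)*1 - 6 = (8*1*(8 - 3))*1 - 6 = (8*1*5)*1 - 6 = 40*1 - 6 = 40 - 6 = 34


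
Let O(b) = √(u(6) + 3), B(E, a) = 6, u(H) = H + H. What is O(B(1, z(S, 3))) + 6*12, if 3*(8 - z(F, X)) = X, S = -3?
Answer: 72 + √15 ≈ 75.873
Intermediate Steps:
u(H) = 2*H
z(F, X) = 8 - X/3
O(b) = √15 (O(b) = √(2*6 + 3) = √(12 + 3) = √15)
O(B(1, z(S, 3))) + 6*12 = √15 + 6*12 = √15 + 72 = 72 + √15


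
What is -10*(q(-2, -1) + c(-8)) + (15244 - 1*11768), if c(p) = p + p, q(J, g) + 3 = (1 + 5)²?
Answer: 3306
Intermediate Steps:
q(J, g) = 33 (q(J, g) = -3 + (1 + 5)² = -3 + 6² = -3 + 36 = 33)
c(p) = 2*p
-10*(q(-2, -1) + c(-8)) + (15244 - 1*11768) = -10*(33 + 2*(-8)) + (15244 - 1*11768) = -10*(33 - 16) + (15244 - 11768) = -10*17 + 3476 = -170 + 3476 = 3306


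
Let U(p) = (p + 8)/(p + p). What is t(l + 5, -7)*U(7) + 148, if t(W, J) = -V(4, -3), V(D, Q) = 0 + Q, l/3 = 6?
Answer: 2117/14 ≈ 151.21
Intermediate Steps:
l = 18 (l = 3*6 = 18)
U(p) = (8 + p)/(2*p) (U(p) = (8 + p)/((2*p)) = (8 + p)*(1/(2*p)) = (8 + p)/(2*p))
V(D, Q) = Q
t(W, J) = 3 (t(W, J) = -1*(-3) = 3)
t(l + 5, -7)*U(7) + 148 = 3*((½)*(8 + 7)/7) + 148 = 3*((½)*(⅐)*15) + 148 = 3*(15/14) + 148 = 45/14 + 148 = 2117/14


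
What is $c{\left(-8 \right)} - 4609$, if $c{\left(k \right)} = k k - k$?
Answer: $-4537$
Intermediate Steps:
$c{\left(k \right)} = k^{2} - k$
$c{\left(-8 \right)} - 4609 = - 8 \left(-1 - 8\right) - 4609 = \left(-8\right) \left(-9\right) - 4609 = 72 - 4609 = -4537$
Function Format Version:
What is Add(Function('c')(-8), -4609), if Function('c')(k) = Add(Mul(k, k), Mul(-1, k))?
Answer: -4537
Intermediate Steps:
Function('c')(k) = Add(Pow(k, 2), Mul(-1, k))
Add(Function('c')(-8), -4609) = Add(Mul(-8, Add(-1, -8)), -4609) = Add(Mul(-8, -9), -4609) = Add(72, -4609) = -4537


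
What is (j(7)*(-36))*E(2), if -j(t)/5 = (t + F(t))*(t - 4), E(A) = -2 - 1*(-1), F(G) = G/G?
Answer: -4320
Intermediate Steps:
F(G) = 1
E(A) = -1 (E(A) = -2 + 1 = -1)
j(t) = -5*(1 + t)*(-4 + t) (j(t) = -5*(t + 1)*(t - 4) = -5*(1 + t)*(-4 + t))
(j(7)*(-36))*E(2) = ((20 - 5*7**2 + 15*7)*(-36))*(-1) = ((20 - 5*49 + 105)*(-36))*(-1) = ((20 - 245 + 105)*(-36))*(-1) = -120*(-36)*(-1) = 4320*(-1) = -4320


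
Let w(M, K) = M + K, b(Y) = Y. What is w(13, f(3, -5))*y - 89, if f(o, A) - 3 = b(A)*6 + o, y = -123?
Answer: 1264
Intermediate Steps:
f(o, A) = 3 + o + 6*A (f(o, A) = 3 + (A*6 + o) = 3 + (6*A + o) = 3 + (o + 6*A) = 3 + o + 6*A)
w(M, K) = K + M
w(13, f(3, -5))*y - 89 = ((3 + 3 + 6*(-5)) + 13)*(-123) - 89 = ((3 + 3 - 30) + 13)*(-123) - 89 = (-24 + 13)*(-123) - 89 = -11*(-123) - 89 = 1353 - 89 = 1264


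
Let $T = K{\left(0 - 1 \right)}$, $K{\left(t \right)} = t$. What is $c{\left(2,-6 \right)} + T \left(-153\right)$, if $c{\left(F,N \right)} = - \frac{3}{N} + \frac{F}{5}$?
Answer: $\frac{1539}{10} \approx 153.9$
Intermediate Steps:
$T = -1$ ($T = 0 - 1 = -1$)
$c{\left(F,N \right)} = - \frac{3}{N} + \frac{F}{5}$ ($c{\left(F,N \right)} = - \frac{3}{N} + F \frac{1}{5} = - \frac{3}{N} + \frac{F}{5}$)
$c{\left(2,-6 \right)} + T \left(-153\right) = \left(- \frac{3}{-6} + \frac{1}{5} \cdot 2\right) - -153 = \left(\left(-3\right) \left(- \frac{1}{6}\right) + \frac{2}{5}\right) + 153 = \left(\frac{1}{2} + \frac{2}{5}\right) + 153 = \frac{9}{10} + 153 = \frac{1539}{10}$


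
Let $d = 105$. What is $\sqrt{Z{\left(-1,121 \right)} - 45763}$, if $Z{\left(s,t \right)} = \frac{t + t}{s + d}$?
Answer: $\frac{3 i \sqrt{3437135}}{26} \approx 213.92 i$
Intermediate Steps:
$Z{\left(s,t \right)} = \frac{2 t}{105 + s}$ ($Z{\left(s,t \right)} = \frac{t + t}{s + 105} = \frac{2 t}{105 + s}$)
$\sqrt{Z{\left(-1,121 \right)} - 45763} = \sqrt{2 \cdot 121 \frac{1}{105 - 1} - 45763} = \sqrt{2 \cdot 121 \cdot \frac{1}{104} - 45763} = \sqrt{\frac{121}{52} - 45763} = \sqrt{- \frac{2379555}{52}} = \frac{3 i \sqrt{3437135}}{26}$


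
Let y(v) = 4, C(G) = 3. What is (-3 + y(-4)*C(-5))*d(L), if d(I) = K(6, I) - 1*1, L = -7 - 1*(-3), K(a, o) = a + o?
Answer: 9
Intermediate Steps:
L = -4 (L = -7 + 3 = -4)
d(I) = 5 + I (d(I) = (6 + I) - 1*1 = (6 + I) - 1 = 5 + I)
(-3 + y(-4)*C(-5))*d(L) = (-3 + 4*3)*(5 - 4) = (-3 + 12)*1 = 9*1 = 9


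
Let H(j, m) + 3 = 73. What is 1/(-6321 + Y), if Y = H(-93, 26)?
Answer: -1/6251 ≈ -0.00015997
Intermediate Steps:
H(j, m) = 70 (H(j, m) = -3 + 73 = 70)
Y = 70
1/(-6321 + Y) = 1/(-6321 + 70) = 1/(-6251) = -1/6251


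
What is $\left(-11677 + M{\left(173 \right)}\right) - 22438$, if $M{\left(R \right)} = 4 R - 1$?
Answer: $-33424$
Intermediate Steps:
$M{\left(R \right)} = -1 + 4 R$
$\left(-11677 + M{\left(173 \right)}\right) - 22438 = \left(-11677 + \left(-1 + 4 \cdot 173\right)\right) - 22438 = \left(-11677 + \left(-1 + 692\right)\right) - 22438 = \left(-11677 + 691\right) - 22438 = -10986 - 22438 = -33424$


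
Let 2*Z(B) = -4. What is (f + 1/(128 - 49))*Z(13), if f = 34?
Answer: -5374/79 ≈ -68.025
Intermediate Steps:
Z(B) = -2 (Z(B) = (1/2)*(-4) = -2)
(f + 1/(128 - 49))*Z(13) = (34 + 1/(128 - 49))*(-2) = (34 + 1/79)*(-2) = (2687/79)*(-2) = -5374/79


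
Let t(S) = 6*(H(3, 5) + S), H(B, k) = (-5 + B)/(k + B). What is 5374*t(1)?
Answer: 24183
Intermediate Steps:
H(B, k) = (-5 + B)/(B + k)
t(S) = -3/2 + 6*S (t(S) = 6*((-5 + 3)/(3 + 5) + S) = 6*(-2/8 + S) = 6*((1/8)*(-2) + S) = 6*(-1/4 + S) = -3/2 + 6*S)
5374*t(1) = 5374*(-3/2 + 6*1) = 5374*(-3/2 + 6) = 5374*(9/2) = 24183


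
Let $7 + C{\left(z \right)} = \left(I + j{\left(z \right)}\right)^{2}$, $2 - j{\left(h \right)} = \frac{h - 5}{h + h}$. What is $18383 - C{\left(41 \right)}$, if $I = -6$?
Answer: $\frac{30880466}{1681} \approx 18370.0$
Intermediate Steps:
$j{\left(h \right)} = 2 - \frac{-5 + h}{2 h}$ ($j{\left(h \right)} = 2 - \frac{h - 5}{h + h} = 2 - \frac{-5 + h}{2 h}$)
$C{\left(z \right)} = -7 + \left(-6 + \frac{5 + 3 z}{2 z}\right)^{2}$
$18383 - C{\left(41 \right)} = 18383 - \frac{25 - 3690 + 53 \cdot 41^{2}}{4 \cdot 1681} = 18383 - \frac{1}{4} \cdot \frac{1}{1681} \left(25 - 3690 + 53 \cdot 1681\right) = 18383 - \frac{1}{4} \cdot \frac{1}{1681} \left(25 - 3690 + 89093\right) = 18383 - \frac{1}{4} \cdot \frac{1}{1681} \cdot 85428 = 18383 - \frac{21357}{1681} = \frac{30880466}{1681}$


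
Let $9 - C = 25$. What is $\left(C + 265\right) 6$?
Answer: $1494$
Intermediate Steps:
$C = -16$ ($C = 9 - 25 = -16$)
$\left(C + 265\right) 6 = \left(-16 + 265\right) 6 = 249 \cdot 6 = 1494$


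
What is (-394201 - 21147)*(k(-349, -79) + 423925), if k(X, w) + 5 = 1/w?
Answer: -13909871193292/79 ≈ -1.7607e+11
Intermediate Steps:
k(X, w) = -5 + 1/w
(-394201 - 21147)*(k(-349, -79) + 423925) = (-394201 - 21147)*((-5 + 1/(-79)) + 423925) = -415348*((-5 - 1/79) + 423925) = -415348*(-396/79 + 423925) = -415348*33489679/79 = -13909871193292/79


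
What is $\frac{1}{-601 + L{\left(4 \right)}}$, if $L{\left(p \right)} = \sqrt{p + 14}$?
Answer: $- \frac{601}{361183} - \frac{3 \sqrt{2}}{361183} \approx -0.0016757$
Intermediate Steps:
$L{\left(p \right)} = \sqrt{14 + p}$
$\frac{1}{-601 + L{\left(4 \right)}} = \frac{1}{-601 + \sqrt{14 + 4}} = \frac{1}{-601 + \sqrt{18}} = \frac{1}{-601 + 3 \sqrt{2}}$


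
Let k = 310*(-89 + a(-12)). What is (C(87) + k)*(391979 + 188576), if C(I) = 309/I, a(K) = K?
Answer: -527078337285/29 ≈ -1.8175e+10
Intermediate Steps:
k = -31310 (k = 310*(-89 - 12) = 310*(-101) = -31310)
(C(87) + k)*(391979 + 188576) = (309/87 - 31310)*(391979 + 188576) = (309*(1/87) - 31310)*580555 = (103/29 - 31310)*580555 = -907887/29*580555 = -527078337285/29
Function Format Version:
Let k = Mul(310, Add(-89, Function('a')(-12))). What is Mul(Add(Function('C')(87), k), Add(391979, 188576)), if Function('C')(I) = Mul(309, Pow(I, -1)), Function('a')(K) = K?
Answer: Rational(-527078337285, 29) ≈ -1.8175e+10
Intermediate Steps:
k = -31310 (k = Mul(310, Add(-89, -12)) = Mul(310, -101) = -31310)
Mul(Add(Function('C')(87), k), Add(391979, 188576)) = Mul(Add(Mul(309, Pow(87, -1)), -31310), Add(391979, 188576)) = Mul(Add(Mul(309, Rational(1, 87)), -31310), 580555) = Mul(Add(Rational(103, 29), -31310), 580555) = Mul(Rational(-907887, 29), 580555) = Rational(-527078337285, 29)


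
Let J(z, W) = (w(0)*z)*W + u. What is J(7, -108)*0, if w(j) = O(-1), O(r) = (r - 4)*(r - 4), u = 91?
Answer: 0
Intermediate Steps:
O(r) = (-4 + r)**2 (O(r) = (-4 + r)*(-4 + r) = (-4 + r)**2)
w(j) = 25 (w(j) = (-4 - 1)**2 = (-5)**2 = 25)
J(z, W) = 91 + 25*W*z (J(z, W) = (25*z)*W + 91 = 25*W*z + 91 = 91 + 25*W*z)
J(7, -108)*0 = (91 + 25*(-108)*7)*0 = (91 - 18900)*0 = -18809*0 = 0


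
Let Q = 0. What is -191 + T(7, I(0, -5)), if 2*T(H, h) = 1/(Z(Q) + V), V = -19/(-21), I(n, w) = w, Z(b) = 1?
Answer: -15259/80 ≈ -190.74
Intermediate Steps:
V = 19/21 (V = -19*(-1/21) = 19/21 ≈ 0.90476)
T(H, h) = 21/80 (T(H, h) = 1/(2*(1 + 19/21)) = 1/(2*(40/21)) = (1/2)*(21/40) = 21/80)
-191 + T(7, I(0, -5)) = -191 + 21/80 = -15259/80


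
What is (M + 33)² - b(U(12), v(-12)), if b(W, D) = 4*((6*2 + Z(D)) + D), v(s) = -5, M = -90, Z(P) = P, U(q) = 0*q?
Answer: 3241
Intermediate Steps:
U(q) = 0
b(W, D) = 48 + 8*D (b(W, D) = 4*((6*2 + D) + D) = 4*((12 + D) + D) = 4*(12 + 2*D) = 48 + 8*D)
(M + 33)² - b(U(12), v(-12)) = (-90 + 33)² - (48 + 8*(-5)) = (-57)² - (48 - 40) = 3249 - 1*8 = 3249 - 8 = 3241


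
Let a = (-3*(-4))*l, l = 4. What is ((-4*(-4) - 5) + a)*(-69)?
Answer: -4071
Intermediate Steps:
a = 48 (a = -3*(-4)*4 = 12*4 = 48)
((-4*(-4) - 5) + a)*(-69) = ((-4*(-4) - 5) + 48)*(-69) = ((16 - 5) + 48)*(-69) = (11 + 48)*(-69) = 59*(-69) = -4071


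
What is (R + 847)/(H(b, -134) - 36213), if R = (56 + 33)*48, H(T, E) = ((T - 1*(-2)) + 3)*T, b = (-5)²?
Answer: -5119/35463 ≈ -0.14435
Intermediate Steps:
b = 25
H(T, E) = T*(5 + T) (H(T, E) = ((T + 2) + 3)*T = ((2 + T) + 3)*T = (5 + T)*T = T*(5 + T))
R = 4272 (R = 89*48 = 4272)
(R + 847)/(H(b, -134) - 36213) = (4272 + 847)/(25*(5 + 25) - 36213) = 5119/(25*30 - 36213) = 5119/(750 - 36213) = 5119/(-35463) = 5119*(-1/35463) = -5119/35463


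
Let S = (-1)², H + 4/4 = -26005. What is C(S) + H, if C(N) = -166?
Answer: -26172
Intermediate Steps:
H = -26006 (H = -1 - 26005 = -26006)
S = 1
C(S) + H = -166 - 26006 = -26172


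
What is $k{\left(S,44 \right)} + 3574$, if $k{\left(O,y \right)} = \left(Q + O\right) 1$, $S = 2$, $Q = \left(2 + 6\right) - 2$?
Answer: $3582$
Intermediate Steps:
$Q = 6$ ($Q = 8 - 2 = 6$)
$k{\left(O,y \right)} = 6 + O$ ($k{\left(O,y \right)} = \left(6 + O\right) 1 = 6 + O$)
$k{\left(S,44 \right)} + 3574 = \left(6 + 2\right) + 3574 = 8 + 3574 = 3582$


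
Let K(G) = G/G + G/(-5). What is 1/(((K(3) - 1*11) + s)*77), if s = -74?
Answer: -5/32571 ≈ -0.00015351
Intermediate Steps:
K(G) = 1 - G/5 (K(G) = 1 + G*(-⅕) = 1 - G/5)
1/(((K(3) - 1*11) + s)*77) = 1/((((1 - ⅕*3) - 1*11) - 74)*77) = 1/((((1 - ⅗) - 11) - 74)*77) = 1/(((⅖ - 11) - 74)*77) = 1/((-53/5 - 74)*77) = 1/(-423/5*77) = 1/(-32571/5) = -5/32571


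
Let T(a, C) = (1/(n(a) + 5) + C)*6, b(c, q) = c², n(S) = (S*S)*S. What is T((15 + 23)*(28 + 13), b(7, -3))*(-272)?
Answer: -100808543567296/1260611039 ≈ -79968.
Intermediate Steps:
n(S) = S³ (n(S) = S²*S = S³)
T(a, C) = 6*C + 6/(5 + a³) (T(a, C) = (1/(a³ + 5) + C)*6 = (1/(5 + a³) + C)*6 = (C + 1/(5 + a³))*6 = 6*C + 6/(5 + a³))
T((15 + 23)*(28 + 13), b(7, -3))*(-272) = (6*(1 + 5*7² + 7²*((15 + 23)*(28 + 13))³)/(5 + ((15 + 23)*(28 + 13))³))*(-272) = (6*(1 + 5*49 + 49*(38*41)³)/(5 + (38*41)³))*(-272) = (6*(1 + 245 + 49*1558³)/(5 + 1558³))*(-272) = (6*(1 + 245 + 49*3781833112)/(5 + 3781833112))*(-272) = (6*(1 + 245 + 185309822488)/3781833117)*(-272) = (6*(1/3781833117)*185309822734)*(-272) = (370619645468/1260611039)*(-272) = -100808543567296/1260611039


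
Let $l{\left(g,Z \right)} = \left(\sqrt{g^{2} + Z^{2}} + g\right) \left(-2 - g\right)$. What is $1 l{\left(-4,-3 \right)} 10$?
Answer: $20$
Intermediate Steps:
$l{\left(g,Z \right)} = \left(-2 - g\right) \left(g + \sqrt{Z^{2} + g^{2}}\right)$ ($l{\left(g,Z \right)} = \left(\sqrt{Z^{2} + g^{2}} + g\right) \left(-2 - g\right) = \left(g + \sqrt{Z^{2} + g^{2}}\right) \left(-2 - g\right) = \left(-2 - g\right) \left(g + \sqrt{Z^{2} + g^{2}}\right)$)
$1 l{\left(-4,-3 \right)} 10 = 1 \left(- \left(-4\right)^{2} - -8 - 2 \sqrt{\left(-3\right)^{2} + \left(-4\right)^{2}} - - 4 \sqrt{\left(-3\right)^{2} + \left(-4\right)^{2}}\right) 10 = 1 \left(\left(-1\right) 16 + 8 - 2 \sqrt{9 + 16} - - 4 \sqrt{9 + 16}\right) 10 = 1 \left(-16 + 8 - 2 \sqrt{25} - - 4 \sqrt{25}\right) 10 = 1 \left(-16 + 8 - 10 - \left(-4\right) 5\right) 10 = 1 \left(-16 + 8 - 10 + 20\right) 10 = 1 \cdot 2 \cdot 10 = 2 \cdot 10 = 20$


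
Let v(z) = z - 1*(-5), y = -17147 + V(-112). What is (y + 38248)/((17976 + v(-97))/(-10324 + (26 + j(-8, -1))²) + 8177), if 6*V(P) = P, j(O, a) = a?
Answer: 204477551/79290839 ≈ 2.5788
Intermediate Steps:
V(P) = P/6
y = -51497/3 (y = -17147 + (⅙)*(-112) = -17147 - 56/3 = -51497/3 ≈ -17166.)
v(z) = 5 + z (v(z) = z + 5 = 5 + z)
(y + 38248)/((17976 + v(-97))/(-10324 + (26 + j(-8, -1))²) + 8177) = (-51497/3 + 38248)/((17976 + (5 - 97))/(-10324 + (26 - 1)²) + 8177) = 63247/(3*((17976 - 92)/(-10324 + 25²) + 8177)) = 63247/(3*(17884/(-10324 + 625) + 8177)) = 63247/(3*(17884/(-9699) + 8177)) = 63247/(3*(17884*(-1/9699) + 8177)) = 63247/(3*(-17884/9699 + 8177)) = 63247/(3*(79290839/9699)) = (63247/3)*(9699/79290839) = 204477551/79290839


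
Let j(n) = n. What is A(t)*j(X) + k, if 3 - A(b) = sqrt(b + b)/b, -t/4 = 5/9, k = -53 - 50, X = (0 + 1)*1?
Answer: -100 + 3*I*sqrt(10)/10 ≈ -100.0 + 0.94868*I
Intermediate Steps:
X = 1 (X = 1*1 = 1)
k = -103
t = -20/9 ≈ -2.2222
A(b) = 3 - sqrt(2)/sqrt(b) (A(b) = 3 - sqrt(b + b)/b = 3 - sqrt(2*b)/b = 3 - sqrt(2)*sqrt(b)/b = 3 - sqrt(2)/sqrt(b))
A(t)*j(X) + k = (3 - sqrt(2)/sqrt(-20/9))*1 - 103 = (3 - sqrt(2)*(-3*I*sqrt(5)/10))*1 - 103 = (3 + 3*I*sqrt(10)/10)*1 - 103 = (3 + 3*I*sqrt(10)/10) - 103 = -100 + 3*I*sqrt(10)/10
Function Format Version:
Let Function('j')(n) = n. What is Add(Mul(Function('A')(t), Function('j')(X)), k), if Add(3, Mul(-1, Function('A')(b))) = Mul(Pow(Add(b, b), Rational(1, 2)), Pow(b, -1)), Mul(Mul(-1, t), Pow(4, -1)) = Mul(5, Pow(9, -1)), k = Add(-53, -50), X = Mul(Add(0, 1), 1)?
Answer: Add(-100, Mul(Rational(3, 10), I, Pow(10, Rational(1, 2)))) ≈ Add(-100.00, Mul(0.94868, I))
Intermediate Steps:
X = 1 (X = Mul(1, 1) = 1)
k = -103
t = Rational(-20, 9) (t = Mul(-4, Mul(5, Pow(9, -1))) = Mul(-4, Mul(5, Rational(1, 9))) = Mul(-4, Rational(5, 9)) = Rational(-20, 9) ≈ -2.2222)
Function('A')(b) = Add(3, Mul(-1, Pow(2, Rational(1, 2)), Pow(b, Rational(-1, 2)))) (Function('A')(b) = Add(3, Mul(-1, Mul(Pow(Add(b, b), Rational(1, 2)), Pow(b, -1)))) = Add(3, Mul(-1, Mul(Pow(Mul(2, b), Rational(1, 2)), Pow(b, -1)))) = Add(3, Mul(-1, Mul(Mul(Pow(2, Rational(1, 2)), Pow(b, Rational(1, 2))), Pow(b, -1)))) = Add(3, Mul(-1, Mul(Pow(2, Rational(1, 2)), Pow(b, Rational(-1, 2))))) = Add(3, Mul(-1, Pow(2, Rational(1, 2)), Pow(b, Rational(-1, 2)))))
Add(Mul(Function('A')(t), Function('j')(X)), k) = Add(Mul(Add(3, Mul(-1, Pow(2, Rational(1, 2)), Pow(Rational(-20, 9), Rational(-1, 2)))), 1), -103) = Add(Mul(Add(3, Mul(-1, Pow(2, Rational(1, 2)), Mul(Rational(-3, 10), I, Pow(5, Rational(1, 2))))), 1), -103) = Add(Mul(Add(3, Mul(Rational(3, 10), I, Pow(10, Rational(1, 2)))), 1), -103) = Add(Add(3, Mul(Rational(3, 10), I, Pow(10, Rational(1, 2)))), -103) = Add(-100, Mul(Rational(3, 10), I, Pow(10, Rational(1, 2))))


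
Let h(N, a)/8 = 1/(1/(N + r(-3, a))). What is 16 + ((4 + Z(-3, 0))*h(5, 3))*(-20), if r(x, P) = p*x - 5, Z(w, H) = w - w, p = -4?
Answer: -7664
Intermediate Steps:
Z(w, H) = 0
r(x, P) = -5 - 4*x (r(x, P) = -4*x - 5 = -5 - 4*x)
h(N, a) = 56 + 8*N (h(N, a) = 8/(1/(N + (-5 - 4*(-3)))) = 8/(1/(N + (-5 + 12))) = 8/(1/(N + 7)) = 8/(1/(7 + N)) = 8*(7 + N) = 56 + 8*N)
16 + ((4 + Z(-3, 0))*h(5, 3))*(-20) = 16 + ((4 + 0)*(56 + 8*5))*(-20) = 16 + (4*(56 + 40))*(-20) = 16 + (4*96)*(-20) = 16 + 384*(-20) = 16 - 7680 = -7664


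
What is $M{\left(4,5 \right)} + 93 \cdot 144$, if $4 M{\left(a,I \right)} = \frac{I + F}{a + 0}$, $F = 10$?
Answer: $\frac{214287}{16} \approx 13393.0$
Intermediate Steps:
$M{\left(a,I \right)} = \frac{10 + I}{4 a}$ ($M{\left(a,I \right)} = \frac{\left(I + 10\right) \frac{1}{a + 0}}{4} = \frac{\left(10 + I\right) \frac{1}{a}}{4} = \frac{\frac{1}{a} \left(10 + I\right)}{4} = \frac{10 + I}{4 a}$)
$M{\left(4,5 \right)} + 93 \cdot 144 = \frac{10 + 5}{4 \cdot 4} + 93 \cdot 144 = \frac{1}{4} \cdot \frac{1}{4} \cdot 15 + 13392 = \frac{15}{16} + 13392 = \frac{214287}{16}$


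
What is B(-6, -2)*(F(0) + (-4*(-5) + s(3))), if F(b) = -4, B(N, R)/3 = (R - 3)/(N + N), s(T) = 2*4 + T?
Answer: 135/4 ≈ 33.750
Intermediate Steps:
s(T) = 8 + T
B(N, R) = 3*(-3 + R)/(2*N) (B(N, R) = 3*((R - 3)/(N + N)) = 3*((-3 + R)/((2*N))) = 3*((-3 + R)*(1/(2*N))) = 3*((-3 + R)/(2*N)) = 3*(-3 + R)/(2*N))
B(-6, -2)*(F(0) + (-4*(-5) + s(3))) = ((3/2)*(-3 - 2)/(-6))*(-4 + (-4*(-5) + (8 + 3))) = ((3/2)*(-⅙)*(-5))*(-4 + (20 + 11)) = 5*(-4 + 31)/4 = (5/4)*27 = 135/4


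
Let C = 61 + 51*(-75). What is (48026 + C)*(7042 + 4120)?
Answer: 494052444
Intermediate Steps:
C = -3764 (C = 61 - 3825 = -3764)
(48026 + C)*(7042 + 4120) = (48026 - 3764)*(7042 + 4120) = 44262*11162 = 494052444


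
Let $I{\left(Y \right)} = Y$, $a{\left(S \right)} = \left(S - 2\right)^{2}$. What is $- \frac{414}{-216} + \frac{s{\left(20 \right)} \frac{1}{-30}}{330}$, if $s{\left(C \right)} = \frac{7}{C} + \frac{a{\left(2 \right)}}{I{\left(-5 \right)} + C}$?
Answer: $\frac{379493}{198000} \approx 1.9166$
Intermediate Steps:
$a{\left(S \right)} = \left(-2 + S\right)^{2}$
$s{\left(C \right)} = \frac{7}{C}$ ($s{\left(C \right)} = \frac{7}{C} + \frac{\left(-2 + 2\right)^{2}}{-5 + C} = \frac{7}{C} + \frac{0^{2}}{-5 + C} = \frac{7}{C} + \frac{0}{-5 + C} = \frac{7}{C} + 0 = \frac{7}{C}$)
$- \frac{414}{-216} + \frac{s{\left(20 \right)} \frac{1}{-30}}{330} = - \frac{414}{-216} + \frac{\frac{7}{20} \frac{1}{-30}}{330} = \left(-414\right) \left(- \frac{1}{216}\right) + 7 \cdot \frac{1}{20} \left(- \frac{1}{30}\right) \frac{1}{330} = \frac{23}{12} + \frac{7}{20} \left(- \frac{1}{30}\right) \frac{1}{330} = \frac{23}{12} - \frac{7}{198000} = \frac{379493}{198000}$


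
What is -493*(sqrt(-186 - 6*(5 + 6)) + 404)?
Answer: -199172 - 2958*I*sqrt(7) ≈ -1.9917e+5 - 7826.1*I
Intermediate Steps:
-493*(sqrt(-186 - 6*(5 + 6)) + 404) = -493*(sqrt(-186 - 6*11) + 404) = -493*(sqrt(-186 - 66) + 404) = -493*(sqrt(-252) + 404) = -493*(6*I*sqrt(7) + 404) = -493*(404 + 6*I*sqrt(7)) = -199172 - 2958*I*sqrt(7)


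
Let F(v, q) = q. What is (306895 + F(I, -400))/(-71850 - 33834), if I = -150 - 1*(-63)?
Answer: -102165/35228 ≈ -2.9001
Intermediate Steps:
I = -87 (I = -150 + 63 = -87)
(306895 + F(I, -400))/(-71850 - 33834) = (306895 - 400)/(-71850 - 33834) = 306495/(-105684) = 306495*(-1/105684) = -102165/35228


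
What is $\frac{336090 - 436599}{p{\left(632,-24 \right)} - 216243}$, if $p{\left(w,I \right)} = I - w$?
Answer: $\frac{100509}{216899} \approx 0.46339$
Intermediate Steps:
$\frac{336090 - 436599}{p{\left(632,-24 \right)} - 216243} = \frac{336090 - 436599}{\left(-24 - 632\right) - 216243} = - \frac{100509}{\left(-24 - 632\right) - 216243} = - \frac{100509}{-656 - 216243} = - \frac{100509}{-216899} = \left(-100509\right) \left(- \frac{1}{216899}\right) = \frac{100509}{216899}$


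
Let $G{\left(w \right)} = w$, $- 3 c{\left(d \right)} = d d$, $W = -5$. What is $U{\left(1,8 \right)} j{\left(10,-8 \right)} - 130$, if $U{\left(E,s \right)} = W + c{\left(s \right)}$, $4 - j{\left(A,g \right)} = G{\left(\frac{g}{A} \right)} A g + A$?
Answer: $\frac{5140}{3} \approx 1713.3$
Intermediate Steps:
$c{\left(d \right)} = - \frac{d^{2}}{3}$ ($c{\left(d \right)} = - \frac{d d}{3} = - \frac{d^{2}}{3}$)
$j{\left(A,g \right)} = 4 - A - g^{2}$ ($j{\left(A,g \right)} = 4 - \left(\frac{g}{A} A g + A\right) = 4 - \left(g g + A\right) = 4 - \left(g^{2} + A\right) = 4 - \left(A + g^{2}\right) = 4 - A - g^{2}$)
$U{\left(E,s \right)} = -5 - \frac{s^{2}}{3}$
$U{\left(1,8 \right)} j{\left(10,-8 \right)} - 130 = \left(-5 - \frac{8^{2}}{3}\right) \left(4 - 10 - \left(-8\right)^{2}\right) - 130 = \left(-5 - \frac{64}{3}\right) \left(4 - 10 - 64\right) - 130 = \left(- \frac{79}{3}\right) \left(-70\right) - 130 = \frac{5530}{3} - 130 = \frac{5140}{3}$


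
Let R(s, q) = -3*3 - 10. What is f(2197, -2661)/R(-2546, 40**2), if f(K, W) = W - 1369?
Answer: 4030/19 ≈ 212.11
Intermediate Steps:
f(K, W) = -1369 + W
R(s, q) = -19 (R(s, q) = -9 - 10 = -19)
f(2197, -2661)/R(-2546, 40**2) = (-1369 - 2661)/(-19) = -4030*(-1/19) = 4030/19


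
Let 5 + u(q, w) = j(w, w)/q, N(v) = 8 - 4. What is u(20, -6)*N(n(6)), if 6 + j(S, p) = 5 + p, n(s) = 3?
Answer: -107/5 ≈ -21.400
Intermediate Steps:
j(S, p) = -1 + p (j(S, p) = -6 + (5 + p) = -1 + p)
N(v) = 4
u(q, w) = -5 + (-1 + w)/q
u(20, -6)*N(n(6)) = ((-1 - 6 - 5*20)/20)*4 = ((-1 - 6 - 100)/20)*4 = ((1/20)*(-107))*4 = -107/20*4 = -107/5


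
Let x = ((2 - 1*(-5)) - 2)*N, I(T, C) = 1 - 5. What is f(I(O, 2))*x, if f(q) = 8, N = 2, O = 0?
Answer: 80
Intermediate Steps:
I(T, C) = -4
x = 10 (x = ((2 - 1*(-5)) - 2)*2 = ((2 + 5) - 2)*2 = (7 - 2)*2 = 5*2 = 10)
f(I(O, 2))*x = 8*10 = 80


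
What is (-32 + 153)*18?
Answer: 2178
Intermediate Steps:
(-32 + 153)*18 = 121*18 = 2178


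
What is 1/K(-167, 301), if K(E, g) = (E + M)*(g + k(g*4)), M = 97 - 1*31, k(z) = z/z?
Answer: -1/30502 ≈ -3.2785e-5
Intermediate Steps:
k(z) = 1
M = 66 (M = 97 - 31 = 66)
K(E, g) = (1 + g)*(66 + E) (K(E, g) = (E + 66)*(g + 1) = (66 + E)*(1 + g) = (1 + g)*(66 + E))
1/K(-167, 301) = 1/(66 - 167 + 66*301 - 167*301) = 1/(66 - 167 + 19866 - 50267) = 1/(-30502) = -1/30502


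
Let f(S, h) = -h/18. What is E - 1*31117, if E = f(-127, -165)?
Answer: -186647/6 ≈ -31108.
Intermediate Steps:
f(S, h) = -h/18
E = 55/6 (E = -1/18*(-165) = 55/6 ≈ 9.1667)
E - 1*31117 = 55/6 - 1*31117 = 55/6 - 31117 = -186647/6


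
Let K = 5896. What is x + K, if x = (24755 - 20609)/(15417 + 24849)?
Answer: 39568747/6711 ≈ 5896.1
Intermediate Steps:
x = 691/6711 (x = 4146/40266 = 4146*(1/40266) = 691/6711 ≈ 0.10297)
x + K = 691/6711 + 5896 = 39568747/6711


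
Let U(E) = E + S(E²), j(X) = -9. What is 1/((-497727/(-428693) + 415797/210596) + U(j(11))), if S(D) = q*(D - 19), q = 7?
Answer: 90281031028/38652506765513 ≈ 0.0023357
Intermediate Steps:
S(D) = -133 + 7*D (S(D) = 7*(D - 19) = 7*(-19 + D) = -133 + 7*D)
U(E) = -133 + E + 7*E² (U(E) = E + (-133 + 7*E²) = -133 + E + 7*E²)
1/((-497727/(-428693) + 415797/210596) + U(j(11))) = 1/((-497727/(-428693) + 415797/210596) + (-133 - 9 + 7*(-9)²)) = 1/((-497727*(-1/428693) + 415797*(1/210596)) + (-133 - 9 + 7*81)) = 1/((497727/428693 + 415797/210596) + (-133 - 9 + 567)) = 1/(283068578613/90281031028 + 425) = 1/(38652506765513/90281031028) = 90281031028/38652506765513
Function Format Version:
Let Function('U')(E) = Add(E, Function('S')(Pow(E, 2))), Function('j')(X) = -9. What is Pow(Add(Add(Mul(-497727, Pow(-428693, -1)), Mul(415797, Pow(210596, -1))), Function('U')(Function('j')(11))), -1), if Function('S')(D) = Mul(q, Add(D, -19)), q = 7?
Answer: Rational(90281031028, 38652506765513) ≈ 0.0023357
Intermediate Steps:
Function('S')(D) = Add(-133, Mul(7, D)) (Function('S')(D) = Mul(7, Add(D, -19)) = Mul(7, Add(-19, D)) = Add(-133, Mul(7, D)))
Function('U')(E) = Add(-133, E, Mul(7, Pow(E, 2))) (Function('U')(E) = Add(E, Add(-133, Mul(7, Pow(E, 2)))) = Add(-133, E, Mul(7, Pow(E, 2))))
Pow(Add(Add(Mul(-497727, Pow(-428693, -1)), Mul(415797, Pow(210596, -1))), Function('U')(Function('j')(11))), -1) = Pow(Add(Add(Mul(-497727, Pow(-428693, -1)), Mul(415797, Pow(210596, -1))), Add(-133, -9, Mul(7, Pow(-9, 2)))), -1) = Pow(Add(Add(Mul(-497727, Rational(-1, 428693)), Mul(415797, Rational(1, 210596))), Add(-133, -9, Mul(7, 81))), -1) = Pow(Add(Add(Rational(497727, 428693), Rational(415797, 210596)), Add(-133, -9, 567)), -1) = Pow(Add(Rational(283068578613, 90281031028), 425), -1) = Pow(Rational(38652506765513, 90281031028), -1) = Rational(90281031028, 38652506765513)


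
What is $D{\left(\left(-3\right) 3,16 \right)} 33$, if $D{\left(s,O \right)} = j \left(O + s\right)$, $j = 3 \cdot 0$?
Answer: $0$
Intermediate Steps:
$j = 0$
$D{\left(s,O \right)} = 0$ ($D{\left(s,O \right)} = 0 \left(O + s\right) = 0$)
$D{\left(\left(-3\right) 3,16 \right)} 33 = 0 \cdot 33 = 0$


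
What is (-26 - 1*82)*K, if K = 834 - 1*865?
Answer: 3348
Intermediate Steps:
K = -31 (K = 834 - 865 = -31)
(-26 - 1*82)*K = (-26 - 1*82)*(-31) = (-26 - 82)*(-31) = -108*(-31) = 3348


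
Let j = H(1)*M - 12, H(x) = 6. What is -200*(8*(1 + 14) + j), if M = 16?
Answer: -40800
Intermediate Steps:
j = 84 (j = 6*16 - 12 = 96 - 12 = 84)
-200*(8*(1 + 14) + j) = -200*(8*(1 + 14) + 84) = -200*(8*15 + 84) = -200*(120 + 84) = -200*204 = -40800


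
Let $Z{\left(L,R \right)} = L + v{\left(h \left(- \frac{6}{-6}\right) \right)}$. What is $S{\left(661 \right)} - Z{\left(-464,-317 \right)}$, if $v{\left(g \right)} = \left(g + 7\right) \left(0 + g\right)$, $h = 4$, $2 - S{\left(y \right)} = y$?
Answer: $-239$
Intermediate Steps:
$S{\left(y \right)} = 2 - y$
$v{\left(g \right)} = g \left(7 + g\right)$ ($v{\left(g \right)} = \left(7 + g\right) g = g \left(7 + g\right)$)
$Z{\left(L,R \right)} = 44 + L$ ($Z{\left(L,R \right)} = L + 4 \left(- \frac{6}{-6}\right) \left(7 + 4 \left(- \frac{6}{-6}\right)\right) = L + 4 \left(\left(-6\right) \left(- \frac{1}{6}\right)\right) \left(7 + 4 \left(\left(-6\right) \left(- \frac{1}{6}\right)\right)\right) = L + 4 \cdot 1 \left(7 + 4 \cdot 1\right) = L + 4 \left(7 + 4\right) = L + 4 \cdot 11 = L + 44 = 44 + L$)
$S{\left(661 \right)} - Z{\left(-464,-317 \right)} = \left(2 - 661\right) - \left(44 - 464\right) = \left(2 - 661\right) - -420 = -659 + 420 = -239$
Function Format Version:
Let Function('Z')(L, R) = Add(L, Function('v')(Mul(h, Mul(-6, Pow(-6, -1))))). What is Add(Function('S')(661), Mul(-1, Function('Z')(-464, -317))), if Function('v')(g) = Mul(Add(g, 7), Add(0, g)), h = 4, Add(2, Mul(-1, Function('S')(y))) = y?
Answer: -239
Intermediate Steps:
Function('S')(y) = Add(2, Mul(-1, y))
Function('v')(g) = Mul(g, Add(7, g)) (Function('v')(g) = Mul(Add(7, g), g) = Mul(g, Add(7, g)))
Function('Z')(L, R) = Add(44, L) (Function('Z')(L, R) = Add(L, Mul(Mul(4, Mul(-6, Pow(-6, -1))), Add(7, Mul(4, Mul(-6, Pow(-6, -1)))))) = Add(L, Mul(Mul(4, Mul(-6, Rational(-1, 6))), Add(7, Mul(4, Mul(-6, Rational(-1, 6)))))) = Add(L, Mul(Mul(4, 1), Add(7, Mul(4, 1)))) = Add(L, Mul(4, Add(7, 4))) = Add(L, Mul(4, 11)) = Add(L, 44) = Add(44, L))
Add(Function('S')(661), Mul(-1, Function('Z')(-464, -317))) = Add(Add(2, Mul(-1, 661)), Mul(-1, Add(44, -464))) = Add(Add(2, -661), Mul(-1, -420)) = Add(-659, 420) = -239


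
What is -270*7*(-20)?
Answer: 37800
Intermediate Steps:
-270*7*(-20) = -54*35*(-20) = -1890*(-20) = 37800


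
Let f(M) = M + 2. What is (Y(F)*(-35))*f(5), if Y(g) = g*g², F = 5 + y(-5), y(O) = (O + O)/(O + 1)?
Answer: -826875/8 ≈ -1.0336e+5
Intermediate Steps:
f(M) = 2 + M
y(O) = 2*O/(1 + O) (y(O) = (2*O)/(1 + O) = 2*O/(1 + O))
F = 15/2 (F = 5 + 2*(-5)/(1 - 5) = 5 + 2*(-5)/(-4) = 5 + 2*(-5)*(-¼) = 5 + 5/2 = 15/2 ≈ 7.5000)
Y(g) = g³
(Y(F)*(-35))*f(5) = ((15/2)³*(-35))*(2 + 5) = ((3375/8)*(-35))*7 = -118125/8*7 = -826875/8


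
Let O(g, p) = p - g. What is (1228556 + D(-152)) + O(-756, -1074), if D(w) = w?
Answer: 1228086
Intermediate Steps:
(1228556 + D(-152)) + O(-756, -1074) = (1228556 - 152) + (-1074 - 1*(-756)) = 1228404 + (-1074 + 756) = 1228404 - 318 = 1228086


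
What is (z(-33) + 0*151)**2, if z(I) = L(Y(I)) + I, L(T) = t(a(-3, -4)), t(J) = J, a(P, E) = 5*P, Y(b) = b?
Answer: 2304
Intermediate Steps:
L(T) = -15 (L(T) = 5*(-3) = -15)
z(I) = -15 + I
(z(-33) + 0*151)**2 = ((-15 - 33) + 0*151)**2 = (-48 + 0)**2 = (-48)**2 = 2304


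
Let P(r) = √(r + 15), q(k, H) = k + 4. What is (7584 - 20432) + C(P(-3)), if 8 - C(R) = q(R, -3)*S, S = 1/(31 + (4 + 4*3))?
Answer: -603484/47 - 2*√3/47 ≈ -12840.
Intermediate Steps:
q(k, H) = 4 + k
S = 1/47 (S = 1/(31 + (4 + 12)) = 1/(31 + 16) = 1/47 ≈ 0.021277)
P(r) = √(15 + r)
C(R) = 372/47 - R/47 (C(R) = 8 - (4 + R)/47 = 8 - (4/47 + R/47) = 8 + (-4/47 - R/47) = 372/47 - R/47)
(7584 - 20432) + C(P(-3)) = (7584 - 20432) + (372/47 - √(15 - 3)/47) = -12848 + (372/47 - 2*√3/47) = -603484/47 - 2*√3/47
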